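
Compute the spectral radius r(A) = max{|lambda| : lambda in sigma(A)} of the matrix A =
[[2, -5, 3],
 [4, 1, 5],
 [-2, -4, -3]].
r(A) ≈ 6.2618

The eigenvalues of A are the roots of its characteristic polynomial. With M = A (coefficients from the trace, the sum of principal 2x2 minors, and det A):
  p(λ) = det(λ I - M) = λ^3 + 39λ + 18.
No integer candidate from the rational root theorem (±divisors of 18) is a root, so the roots are irrational. The cubic discriminant is Δ = -246024 < 0, so there is one real root and a complex-conjugate pair. p(-1) = -22 and p(0) = 18 have opposite signs, so a root lies in (-1, 0); Newton's method refines it to λ ≈ -0.4591. Dividing out (λ - (-0.4591)) leaves approximately λ^2 - 0.4591λ + 39.2107. For λ^2 - 0.4591λ + 39.2107 the discriminant is -156.6322. It is negative, so the remaining roots are the complex-conjugate pair λ ≈ 0.2295 ± 6.2576i. Their product equals the constant term, so |λ|^2 ≈ 39.2107 and |λ| ≈ 6.2618.
Thus the eigenvalues (to 4 decimals) are -0.4591 (modulus 0.4591); 0.2295 ± 6.2576i (modulus 6.2618). The spectral radius is the largest modulus: r(A) ≈ 6.2618. (Cross-check: r(A) ≤ ||A||_2 ≈ 8.197; equality holds whenever A is normal, though it can also hold for some non-normal A.)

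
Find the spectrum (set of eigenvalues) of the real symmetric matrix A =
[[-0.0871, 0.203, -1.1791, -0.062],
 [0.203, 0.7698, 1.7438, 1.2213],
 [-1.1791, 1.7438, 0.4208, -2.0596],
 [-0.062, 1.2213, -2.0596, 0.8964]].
sigma(A) ≈ {-3, 0, 2, 3}

A is real symmetric, so its spectrum consists of real eigenvalues. Expanding the characteristic polynomial of the displayed matrix gives
  det(λ I - A) = p(λ) = λ^4 + (-2)λ^3 + (-9)λ^2 + (18)λ + (0).
Solving p(λ) = 0 yields eigenvalues ≈ -3, 0, 2, 3. (A is shown rounded to 4 decimals, so these recover the underlying integer eigenvalues to within that precision.)
Verification: the trace of A = 2 equals the sum of eigenvalues 2, and det(A) ≈ 0.0004 matches the eigenvalue product 0.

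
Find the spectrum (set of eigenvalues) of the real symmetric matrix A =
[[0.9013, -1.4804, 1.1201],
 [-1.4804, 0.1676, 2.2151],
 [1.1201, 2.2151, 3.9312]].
sigma(A) ≈ {-2, 2, 5}

A is real symmetric, so its spectrum consists of real eigenvalues. Expanding the characteristic polynomial of the displayed matrix gives
  det(λ I - A) = p(λ) = λ^3 + (-5)λ^2 + (-4)λ + (20).
Solving p(λ) = 0 yields eigenvalues ≈ -2, 2, 5. (A is shown rounded to 4 decimals, so these recover the underlying integer eigenvalues to within that precision.)
Verification: the trace of A = 5 equals the sum of eigenvalues 5, and det(A) ≈ -20.0005 matches the eigenvalue product -20.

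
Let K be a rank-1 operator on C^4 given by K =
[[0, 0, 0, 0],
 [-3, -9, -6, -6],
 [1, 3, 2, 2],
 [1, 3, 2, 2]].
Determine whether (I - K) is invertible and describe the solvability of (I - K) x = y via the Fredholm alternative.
(I - K) is invertible (det(I - K) = 6 ≠ 0), so for every y in C^4 the equation (I - K) x = y has a unique solution.

K has rank 1, so it is an outer product K = u v^T: every row of K is a multiple of one row vector. Reading off the entries, u = (0, 3, -1, -1) and v = (-1, -3, -2, -2) (row i of K equals u_i·v^T). A rank-one matrix u v^T satisfies K u = u (v·u) and kills the (3)-dimensional subspace v^⊥, so its characteristic polynomial is lambda^3 (lambda - v·u) with v·u = tr K = -5. Hence the eigenvalues of I - K are 1 (multiplicity 3) and 1 - (-5) = 6, so det(I - K) = 6. (Direct check: I - K =
[[1, 0, 0, 0],
 [3, 10, 6, 6],
 [-1, -3, -1, -2],
 [-1, -3, -2, -1]]
has determinant 6.) The finite-dimensional Fredholm alternative says: either (I - K) is invertible, or ker(I - K) ≠ {0} and then range(I - K) = ker((I - K)^*)^⊥, with dim ker(I - K) = dim ker((I - K)^*). Since det(I - K) ≠ 0, 1 is not an eigenvalue of K and ker(I - K) = {0}, so we are in the first case: for every y there is a unique x = (I - K)^(-1) y. Explicitly, by the Sherman–Morrison formula, (I - u v^T)^(-1) = I + u v^T/(1 - v·u), i.e. (I - K)^(-1) = I + K/(6).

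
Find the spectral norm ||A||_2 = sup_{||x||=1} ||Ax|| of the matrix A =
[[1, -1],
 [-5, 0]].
||A||_2 = sqrt((27 + sqrt(629))/2) ≈ 5.1029 (= sqrt(largest eigenvalue of A^T A))

||A||_2 = sigma_max(A) = sqrt(lambda_max(A^T A)). Form the symmetric matrix M = A^T A =
[[26, -1],
 [-1, 1]].
Its characteristic polynomial (trace, determinant of M give the coefficients) is
  p(λ) = det(λ I - M) = λ^2 - 27λ + 25.
For λ^2 - 27λ + 25 the discriminant is 629. It is nonnegative but not a perfect square, so the roots are real and irrational: λ = (27 ± sqrt(629))/2 ≈ 26.0399, 0.9601.
So the eigenvalues of A^T A are ≈ 0.9601, 26.0399 (all ≥ 0, as they must be for A^T A). The largest is λ_max = (27 + sqrt(629))/2 ≈ 26.0399, hence ||A||_2 = sqrt(λ_max) = sqrt((27 + sqrt(629))/2) ≈ 5.1029.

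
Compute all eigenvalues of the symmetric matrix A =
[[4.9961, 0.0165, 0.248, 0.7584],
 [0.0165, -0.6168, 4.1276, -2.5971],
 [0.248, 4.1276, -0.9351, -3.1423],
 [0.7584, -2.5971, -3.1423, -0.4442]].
sigma(A) ≈ {-5, -3, 5, 6}

A is real symmetric, so its spectrum consists of real eigenvalues. Expanding the characteristic polynomial of the displayed matrix gives
  det(λ I - A) = p(λ) = λ^4 + (-3)λ^3 + (-43)λ^2 + (75)λ + (449.9873).
Solving p(λ) = 0 yields eigenvalues ≈ -5, -3, 5, 6. (A is shown rounded to 4 decimals, so these recover the underlying integer eigenvalues to within that precision.)
Verification: the trace of A = 3 equals the sum of eigenvalues 3, and det(A) ≈ 449.9873 matches the eigenvalue product 450.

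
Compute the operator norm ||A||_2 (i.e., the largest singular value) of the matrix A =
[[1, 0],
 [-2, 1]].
||A||_2 = sqrt((6 + sqrt(32))/2) ≈ 2.4142 (= sqrt(largest eigenvalue of A^T A))

||A||_2 = sigma_max(A) = sqrt(lambda_max(A^T A)). Form the symmetric matrix M = A^T A =
[[5, -2],
 [-2, 1]].
Its characteristic polynomial (trace, determinant of M give the coefficients) is
  p(λ) = det(λ I - M) = λ^2 - 6λ + 1.
For λ^2 - 6λ + 1 the discriminant is 32. It is nonnegative but not a perfect square, so the roots are real and irrational: λ = (6 ± sqrt(32))/2 ≈ 5.8284, 0.1716.
So the eigenvalues of A^T A are ≈ 0.1716, 5.8284 (all ≥ 0, as they must be for A^T A). The largest is λ_max = (6 + sqrt(32))/2 ≈ 5.8284, hence ||A||_2 = sqrt(λ_max) = sqrt((6 + sqrt(32))/2) ≈ 2.4142.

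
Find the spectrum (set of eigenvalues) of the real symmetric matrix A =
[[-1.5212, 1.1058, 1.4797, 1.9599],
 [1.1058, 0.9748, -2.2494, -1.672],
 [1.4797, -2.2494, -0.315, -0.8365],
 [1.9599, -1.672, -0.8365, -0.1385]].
sigma(A) ≈ {-5, 0, 1, 3}

A is real symmetric, so its spectrum consists of real eigenvalues. Expanding the characteristic polynomial of the displayed matrix gives
  det(λ I - A) = p(λ) = λ^4 + (1)λ^3 + (-17)λ^2 + (15.0014)λ + (-0.0013).
Solving p(λ) = 0 yields eigenvalues ≈ -5, 0, 1, 3. (A is shown rounded to 4 decimals, so these recover the underlying integer eigenvalues to within that precision.)
Verification: the trace of A = -1 equals the sum of eigenvalues -1, and det(A) ≈ -0.0013 matches the eigenvalue product 0.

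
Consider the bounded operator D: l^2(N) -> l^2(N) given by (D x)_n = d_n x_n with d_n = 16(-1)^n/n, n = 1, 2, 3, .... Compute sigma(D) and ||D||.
sigma(D) = {16(-1)^n/n : n ≥ 1} ∪ {0}; ||D|| = 16

A bounded diagonal operator on l^2 with diagonal entries d_n has spectrum equal to the closure of {d_n : n ≥ 1}: every d_n is an eigenvalue (with eigenvector e_n), so {d_n} ⊂ sigma(D); the spectrum is closed, so its closure is too; and for lambda not in the closure, (D - lambda I) has bounded inverse (the diagonal entries 1/(d_n - lambda) are bounded). For our sequence d_n = 16(-1)^n/n, n = 1, 2, 3, ...:
  - {d_n} = {16(-1)^n/n : n ≥ 1}; the only limit point is 0
  - closure = {16(-1)^n/n : n ≥ 1} ∪ {0}
For the norm: a diagonal operator has ||D|| = sup_n |d_n|. Here |d_n| = 16/n is decreasing, so sup_n |d_n| = |d_1| = 16. So ||D|| = 16.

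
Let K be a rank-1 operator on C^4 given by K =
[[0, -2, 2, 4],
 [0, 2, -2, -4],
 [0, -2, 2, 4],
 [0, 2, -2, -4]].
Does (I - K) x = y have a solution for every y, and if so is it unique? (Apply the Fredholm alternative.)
(I - K) is invertible (det(I - K) = 1 ≠ 0), so for every y in C^4 the equation (I - K) x = y has a unique solution.

K has rank 1, so it is an outer product K = u v^T: every row of K is a multiple of one row vector. Reading off the entries, u = (2, -2, 2, -2) and v = (0, -1, 1, 2) (row i of K equals u_i·v^T). A rank-one matrix u v^T satisfies K u = u (v·u) and kills the (3)-dimensional subspace v^⊥, so its characteristic polynomial is lambda^3 (lambda - v·u) with v·u = tr K = 0. Hence the eigenvalues of I - K are 1 (multiplicity 3) and 1 - (0) = 1, so det(I - K) = 1. (Direct check: I - K =
[[1, 2, -2, -4],
 [0, -1, 2, 4],
 [0, 2, -1, -4],
 [0, -2, 2, 5]]
has determinant 1.) The finite-dimensional Fredholm alternative says: either (I - K) is invertible, or ker(I - K) ≠ {0} and then range(I - K) = ker((I - K)^*)^⊥, with dim ker(I - K) = dim ker((I - K)^*). Since det(I - K) ≠ 0, 1 is not an eigenvalue of K and ker(I - K) = {0}, so we are in the first case: for every y there is a unique x = (I - K)^(-1) y. Explicitly, by the Sherman–Morrison formula, (I - u v^T)^(-1) = I + u v^T/(1 - v·u), i.e. (I - K)^(-1) = I + K.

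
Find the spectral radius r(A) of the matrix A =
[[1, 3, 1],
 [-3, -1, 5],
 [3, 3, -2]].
r(A) = 4

The eigenvalues of A are the roots of its characteristic polynomial. With M = A (coefficients from the trace, the sum of principal 2x2 minors, and det A):
  p(λ) = det(λ I - M) = λ^3 + 2λ^2 - 10λ - 8.
By the rational root theorem any rational root is an integer divisor of 8. Testing λ = -4: p(-4) = -64 + 32 + 40 - 8 = 0, so λ = -4 is a root. Dividing out (λ + 4) leaves p(λ) = (λ + 4)(λ^2 - 2λ - 2). For λ^2 - 2λ - 2 the discriminant is 12. It is nonnegative but not a perfect square, so the roots are real and irrational: λ = (2 ± sqrt(12))/2 ≈ 2.7321, -0.7321.
Thus the eigenvalues (to 4 decimals) are 2.7321 (modulus 2.7321); -0.7321 (modulus 0.7321); -4 (modulus 4). The spectral radius is the largest modulus: r(A) = 4. (Cross-check: r(A) ≤ ||A||_2 ≈ 7.2512; equality holds whenever A is normal, though it can also hold for some non-normal A.)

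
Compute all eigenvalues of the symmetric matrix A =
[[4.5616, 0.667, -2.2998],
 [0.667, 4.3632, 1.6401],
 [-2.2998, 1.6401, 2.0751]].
sigma(A) ≈ {0, 5, 6}

A is real symmetric, so its spectrum consists of real eigenvalues. Expanding the characteristic polynomial of the displayed matrix gives
  det(λ I - A) = p(λ) = λ^3 + (-11)λ^2 + (30)λ + (0.0015).
Solving p(λ) = 0 yields eigenvalues ≈ 0, 5, 6. (A is shown rounded to 4 decimals, so these recover the underlying integer eigenvalues to within that precision.)
Verification: the trace of A = 11 equals the sum of eigenvalues 11, and det(A) ≈ -0.0015 matches the eigenvalue product 0.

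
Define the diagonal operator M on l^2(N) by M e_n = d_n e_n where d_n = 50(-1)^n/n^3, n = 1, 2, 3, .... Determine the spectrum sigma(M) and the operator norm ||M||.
sigma(M) = {50(-1)^n/n^3 : n ≥ 1} ∪ {0}; ||M|| = 50

A bounded diagonal operator on l^2 with diagonal entries d_n has spectrum equal to the closure of {d_n : n ≥ 1}: every d_n is an eigenvalue (with eigenvector e_n), so {d_n} ⊂ sigma(M); the spectrum is closed, so its closure is too; and for lambda not in the closure, (M - lambda I) has bounded inverse (the diagonal entries 1/(d_n - lambda) are bounded). For our sequence d_n = 50(-1)^n/n^3, n = 1, 2, 3, ...:
  - {d_n} = {50(-1)^n/n^3 : n ≥ 1}; the only limit point is 0
  - closure = {50(-1)^n/n^3 : n ≥ 1} ∪ {0}
For the norm: a diagonal operator has ||M|| = sup_n |d_n|. Here |d_n| = 50/n^3 is decreasing, so sup_n |d_n| = |d_1| = 50. So ||M|| = 50.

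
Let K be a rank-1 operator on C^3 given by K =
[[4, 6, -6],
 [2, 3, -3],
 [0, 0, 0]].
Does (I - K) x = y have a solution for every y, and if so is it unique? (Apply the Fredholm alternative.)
(I - K) is invertible (det(I - K) = -6 ≠ 0), so for every y in C^3 the equation (I - K) x = y has a unique solution.

K has rank 1, so it is an outer product K = u v^T: every row of K is a multiple of one row vector. Reading off the entries, u = (-2, -1, 0) and v = (-2, -3, 3) (row i of K equals u_i·v^T). A rank-one matrix u v^T satisfies K u = u (v·u) and kills the (2)-dimensional subspace v^⊥, so its characteristic polynomial is lambda^2 (lambda - v·u) with v·u = tr K = 7. Hence the eigenvalues of I - K are 1 (multiplicity 2) and 1 - (7) = -6, so det(I - K) = -6. (Direct check: I - K =
[[-3, -6, 6],
 [-2, -2, 3],
 [0, 0, 1]]
has determinant -6.) The finite-dimensional Fredholm alternative says: either (I - K) is invertible, or ker(I - K) ≠ {0} and then range(I - K) = ker((I - K)^*)^⊥, with dim ker(I - K) = dim ker((I - K)^*). Since det(I - K) ≠ 0, 1 is not an eigenvalue of K and ker(I - K) = {0}, so we are in the first case: for every y there is a unique x = (I - K)^(-1) y. Explicitly, by the Sherman–Morrison formula, (I - u v^T)^(-1) = I + u v^T/(1 - v·u), i.e. (I - K)^(-1) = I + K/(-6).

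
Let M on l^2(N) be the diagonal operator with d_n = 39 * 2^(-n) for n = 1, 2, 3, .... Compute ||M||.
||M|| = 39/2 (attained at n = 1)

For M diagonal, ||M|| = sup_n |d_n|. The sequence d_n = 39 * 2^(-n) is positive and strictly decreasing (ratio 2^(-1) < 1), so the supremum is d_1 = 39/2. Hence ||M|| = 39/2.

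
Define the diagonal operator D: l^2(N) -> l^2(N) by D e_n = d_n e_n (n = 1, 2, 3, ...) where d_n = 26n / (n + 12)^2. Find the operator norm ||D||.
||D|| = 13/24 (attained at n = 12)

For D diagonal, ||D|| = sup_n |d_n|. Treat f(x) = 26x / (x + 12)^2 for real x > 0. By the quotient rule, f'(x) = 26(12 - x)/(x + 12)^3, which is positive for x < 12 and negative for x > 12. So f has a unique maximum at x = 12, and since 12 is a positive integer, the supremum over n ≥ 1 is attained at n = 12: d_12 = 26·12/(12 + 12)^2 = 26·12/576 = 13/24. Hence ||D|| = 13/24.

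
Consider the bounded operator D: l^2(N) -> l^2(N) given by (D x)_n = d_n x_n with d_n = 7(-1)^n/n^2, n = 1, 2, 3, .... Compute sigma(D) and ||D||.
sigma(D) = {7(-1)^n/n^2 : n ≥ 1} ∪ {0}; ||D|| = 7

A bounded diagonal operator on l^2 with diagonal entries d_n has spectrum equal to the closure of {d_n : n ≥ 1}: every d_n is an eigenvalue (with eigenvector e_n), so {d_n} ⊂ sigma(D); the spectrum is closed, so its closure is too; and for lambda not in the closure, (D - lambda I) has bounded inverse (the diagonal entries 1/(d_n - lambda) are bounded). For our sequence d_n = 7(-1)^n/n^2, n = 1, 2, 3, ...:
  - {d_n} = {7(-1)^n/n^2 : n ≥ 1}; the only limit point is 0
  - closure = {7(-1)^n/n^2 : n ≥ 1} ∪ {0}
For the norm: a diagonal operator has ||D|| = sup_n |d_n|. Here |d_n| = 7/n^2 is decreasing, so sup_n |d_n| = |d_1| = 7. So ||D|| = 7.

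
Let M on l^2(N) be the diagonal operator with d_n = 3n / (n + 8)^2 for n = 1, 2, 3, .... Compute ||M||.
||M|| = 3/32 (attained at n = 8)

For M diagonal, ||M|| = sup_n |d_n|. Treat f(x) = 3x / (x + 8)^2 for real x > 0. By the quotient rule, f'(x) = 3(8 - x)/(x + 8)^3, which is positive for x < 8 and negative for x > 8. So f has a unique maximum at x = 8, and since 8 is a positive integer, the supremum over n ≥ 1 is attained at n = 8: d_8 = 3·8/(8 + 8)^2 = 3·8/256 = 3/32. Hence ||M|| = 3/32.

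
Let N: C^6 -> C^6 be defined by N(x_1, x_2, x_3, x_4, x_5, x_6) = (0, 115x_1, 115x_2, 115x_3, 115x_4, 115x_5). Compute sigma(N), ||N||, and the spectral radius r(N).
sigma(N) = {0}; ||N|| = 115; r(N) = 0. (N is nilpotent with N^6 = 0.)

On C^6, N is a strictly lower-triangular matrix with 115 on the subdiagonal and zeros elsewhere, so its characteristic polynomial is lambda^6 and every eigenvalue is 0: sigma(N) = {0}. For the operator norm, N e_i = 115e_{i+1} for i = 1, ..., 5 and N e_6 = 0, so the singular values of N are 115 (with multiplicity 5) and 0; hence ||N|| = 115. The spectral radius r(N) = max|lambda| = 0. Note ||N|| > r(N) — characteristic of non-normal nilpotent operators. Indeed N^6 = 0.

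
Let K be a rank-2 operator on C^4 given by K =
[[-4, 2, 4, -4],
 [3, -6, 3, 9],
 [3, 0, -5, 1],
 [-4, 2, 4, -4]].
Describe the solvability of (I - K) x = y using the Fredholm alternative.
(I - K) is invertible (det(I - K) = 98 ≠ 0), so for every y in C^4 the equation (I - K) x = y has a unique solution.

K has rank 2 and factors as K = U V^T = u1 v1^T + u2 v2^T with u1 = (2, -3, -1, 2), v1 = (-2, 1, 2, -2), u2 = (0, -3, 1, 0), v2 = (1, 1, -3, -1) (multiplying out reproduces the displayed K). The nonzero eigenvalues of U V^T coincide with those of the 2 x 2 matrix G = V^T U = [[v1·u1, v1·u2], [v2·u1, v2·u2]] = [[-13, -1], [0, -6]], and by the Sylvester determinant identity det(I_4 - U V^T) = det(I_2 - V^T U) = det([[14, 1], [0, 7]]) = (14)(7) - (1)(0) = 98. (Direct check: I - K =
[[5, -2, -4, 4],
 [-3, 7, -3, -9],
 [-3, 0, 6, -1],
 [4, -2, -4, 5]]
has determinant 98.) The finite-dimensional Fredholm alternative says: either (I - K) is invertible, or ker(I - K) ≠ {0} and then range(I - K) = ker((I - K)^*)^⊥, with dim ker(I - K) = dim ker((I - K)^*). Since det(I - K) ≠ 0, 1 is not an eigenvalue of K and ker(I - K) = {0}, so we are in the first case: for every y there is a unique x = (I - K)^(-1) y. (Explicitly, by the Woodbury identity, (I - U V^T)^(-1) = I + U (I_2 - G)^(-1) V^T.)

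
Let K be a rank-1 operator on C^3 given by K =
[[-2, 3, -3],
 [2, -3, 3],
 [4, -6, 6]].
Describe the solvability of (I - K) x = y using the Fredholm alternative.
(I - K) is singular (det(I - K) = 0, i.e. 1 ∈ sigma(K)). (I - K) x = y is solvable iff y ⊥ ker((I - K)^*) = span{(-2, 3, -3)}, i.e. iff -2y_1 + 3y_2 - 3y_3 = 0. When solvable, the solutions are x = y + c·(1, -1, -2), c arbitrary (ker(I - K) = span{(1, -1, -2)}, dimension 1).

K has rank 1, so it is an outer product K = u v^T: every row of K is a multiple of one row vector. Reading off the entries, u = (1, -1, -2) and v = (-2, 3, -3) (row i of K equals u_i·v^T). A rank-one matrix u v^T satisfies K u = u (v·u) and kills the (2)-dimensional subspace v^⊥, so its characteristic polynomial is lambda^2 (lambda - v·u) with v·u = tr K = 1. Hence the eigenvalues of I - K are 1 (multiplicity 2) and 1 - (1) = 0, so det(I - K) = 0. (Direct check: I - K =
[[3, -3, 3],
 [-2, 4, -3],
 [-4, 6, -5]]
has determinant 0.) So 1 is an eigenvalue of K and (I - K) is not invertible. The finite-dimensional Fredholm alternative says: either (I - K) is invertible, or ker(I - K) ≠ {0} and then range(I - K) = ker((I - K)^*)^⊥, with dim ker(I - K) = dim ker((I - K)^*). We are in the second case, so we need both kernels. Kernel of I - K: (I - K) u = u - u (v·u) = u - u = 0, so ker(I - K) = span{u} = span{(1, -1, -2)} (it is exactly 1-dimensional because rank(I - K) = 2). Kernel of the adjoint: K is real, so (I - K)^* = I - K^T = I - v u^T, and (I - v u^T) v = v - v (u·v) = 0; hence ker((I - K)^*) = span{v} = span{(-2, 3, -3)}. Therefore (I - K) x = y is solvable iff <y, v> = 0, i.e. iff -2y_1 + 3y_2 - 3y_3 = 0. When this holds, K y = u (v·y) = 0, so (I - K) y = y and x = y is a particular solution; the full solution set is the line x = y + c·u = y + c·(1, -1, -2), c ∈ C.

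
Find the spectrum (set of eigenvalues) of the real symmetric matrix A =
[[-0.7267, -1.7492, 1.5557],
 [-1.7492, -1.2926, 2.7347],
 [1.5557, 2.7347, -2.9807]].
sigma(A) ≈ {-6, 0, 1}

A is real symmetric, so its spectrum consists of real eigenvalues. Expanding the characteristic polynomial of the displayed matrix gives
  det(λ I - A) = p(λ) = λ^3 + (5)λ^2 + (-6)λ + (0).
Solving p(λ) = 0 yields eigenvalues ≈ -6, 0, 1. (A is shown rounded to 4 decimals, so these recover the underlying integer eigenvalues to within that precision.)
Verification: the trace of A = -5 equals the sum of eigenvalues -5, and det(A) ≈ -0.0003 matches the eigenvalue product 0.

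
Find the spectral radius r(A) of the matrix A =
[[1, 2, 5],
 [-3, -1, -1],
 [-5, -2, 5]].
r(A) ≈ 4.7323

The eigenvalues of A are the roots of its characteristic polynomial. With M = A (coefficients from the trace, the sum of principal 2x2 minors, and det A):
  p(λ) = det(λ I - M) = λ^3 - 5λ^2 + 28λ - 38.
No integer candidate from the rational root theorem (±divisors of 38) is a root, so the roots are irrational. The cubic discriminant is Δ = -30436 < 0, so there is one real root and a complex-conjugate pair. p(1) = -14 and p(2) = 6 have opposite signs, so a root lies in (1, 2); Newton's method refines it to λ ≈ 1.6968. Dividing out (λ - (1.6968)) leaves approximately λ^2 - 3.3032λ + 22.3951. For λ^2 - 3.3032λ + 22.3951 the discriminant is -78.6694. It is negative, so the remaining roots are the complex-conjugate pair λ ≈ 1.6516 ± 4.4348i. Their product equals the constant term, so |λ|^2 ≈ 22.3951 and |λ| ≈ 4.7323.
Thus the eigenvalues (to 4 decimals) are 1.6968 (modulus 1.6968); 1.6516 ± 4.4348i (modulus 4.7323). The spectral radius is the largest modulus: r(A) ≈ 4.7323. (Cross-check: r(A) ≤ ||A||_2 ≈ 7.927; equality holds whenever A is normal, though it can also hold for some non-normal A.)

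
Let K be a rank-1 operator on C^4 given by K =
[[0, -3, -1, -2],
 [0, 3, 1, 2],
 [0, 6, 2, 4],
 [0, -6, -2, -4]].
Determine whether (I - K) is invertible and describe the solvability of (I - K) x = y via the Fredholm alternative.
(I - K) is singular (det(I - K) = 0, i.e. 1 ∈ sigma(K)). (I - K) x = y is solvable iff y ⊥ ker((I - K)^*) = span{(0, -3, -1, -2)}, i.e. iff -3y_2 - y_3 - 2y_4 = 0. When solvable, the solutions are x = y + c·(1, -1, -2, 2), c arbitrary (ker(I - K) = span{(1, -1, -2, 2)}, dimension 1).

K has rank 1, so it is an outer product K = u v^T: every row of K is a multiple of one row vector. Reading off the entries, u = (1, -1, -2, 2) and v = (0, -3, -1, -2) (row i of K equals u_i·v^T). A rank-one matrix u v^T satisfies K u = u (v·u) and kills the (3)-dimensional subspace v^⊥, so its characteristic polynomial is lambda^3 (lambda - v·u) with v·u = tr K = 1. Hence the eigenvalues of I - K are 1 (multiplicity 3) and 1 - (1) = 0, so det(I - K) = 0. (Direct check: I - K =
[[1, 3, 1, 2],
 [0, -2, -1, -2],
 [0, -6, -1, -4],
 [0, 6, 2, 5]]
has determinant 0.) So 1 is an eigenvalue of K and (I - K) is not invertible. The finite-dimensional Fredholm alternative says: either (I - K) is invertible, or ker(I - K) ≠ {0} and then range(I - K) = ker((I - K)^*)^⊥, with dim ker(I - K) = dim ker((I - K)^*). We are in the second case, so we need both kernels. Kernel of I - K: (I - K) u = u - u (v·u) = u - u = 0, so ker(I - K) = span{u} = span{(1, -1, -2, 2)} (it is exactly 1-dimensional because rank(I - K) = 3). Kernel of the adjoint: K is real, so (I - K)^* = I - K^T = I - v u^T, and (I - v u^T) v = v - v (u·v) = 0; hence ker((I - K)^*) = span{v} = span{(0, -3, -1, -2)}. Therefore (I - K) x = y is solvable iff <y, v> = 0, i.e. iff -3y_2 - y_3 - 2y_4 = 0. When this holds, K y = u (v·y) = 0, so (I - K) y = y and x = y is a particular solution; the full solution set is the line x = y + c·u = y + c·(1, -1, -2, 2), c ∈ C.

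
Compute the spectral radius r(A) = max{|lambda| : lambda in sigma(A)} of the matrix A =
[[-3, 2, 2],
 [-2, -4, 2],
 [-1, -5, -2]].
r(A) ≈ 5.3439

The eigenvalues of A are the roots of its characteristic polynomial. With M = A (coefficients from the trace, the sum of principal 2x2 minors, and det A):
  p(λ) = det(λ I - M) = λ^3 + 9λ^2 + 42λ + 54.
No integer candidate from the rational root theorem (±divisors of 54) is a root, so the roots are irrational. The cubic discriminant is Δ = -22248 < 0, so there is one real root and a complex-conjugate pair. p(-2) = -2 and p(-1) = 20 have opposite signs, so a root lies in (-2, -1); Newton's method refines it to λ ≈ -1.8909. Dividing out (λ - (-1.8909)) leaves approximately λ^2 + 7.1091λ + 28.5572. For λ^2 + 7.1091λ + 28.5572 the discriminant is -63.69. It is negative, so the remaining roots are the complex-conjugate pair λ ≈ -3.5545 ± 3.9903i. Their product equals the constant term, so |λ|^2 ≈ 28.5572 and |λ| ≈ 5.3439.
Thus the eigenvalues (to 4 decimals) are -1.8909 (modulus 1.8909); -3.5545 ± 3.9903i (modulus 5.3439). The spectral radius is the largest modulus: r(A) ≈ 5.3439. (Cross-check: r(A) ≤ ||A||_2 ≈ 6.8588; equality holds whenever A is normal, though it can also hold for some non-normal A.)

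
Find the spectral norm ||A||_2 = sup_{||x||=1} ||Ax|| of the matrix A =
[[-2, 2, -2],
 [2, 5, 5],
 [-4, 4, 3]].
||A||_2 ≈ 8.6846 (= sqrt(largest eigenvalue of A^T A))

||A||_2 = sigma_max(A) = sqrt(lambda_max(A^T A)). Form the symmetric matrix M = A^T A =
[[24, -10, 2],
 [-10, 45, 33],
 [2, 33, 38]].
Its characteristic polynomial (trace, sum of principal 2x2 minors, determinant of M give the coefficients) is
  p(λ) = det(λ I - M) = λ^3 - 107λ^2 + 2509λ - 9604.
No integer candidate from the rational root theorem (±divisors of 9604) is a root, so the roots are irrational. The cubic discriminant is Δ = 5753039269 > 0, so there are three distinct real roots. p(4) = -1216 and p(5) = 391 have opposite signs, so a root lies in (4, 5); Newton's method refines it to λ ≈ 4.7457. p(26) = 874 and p(27) = -181 have opposite signs, so a root lies in (26, 27); Newton's method refines it to λ ≈ 26.832. p(75) = -1429 and p(76) = 2024 have opposite signs, so a root lies in (75, 76); Newton's method refines it to λ ≈ 75.4223. Check (Vieta): the three roots sum to 107, matching tr M = 107.
So the eigenvalues of A^T A are ≈ 4.7457, 26.832, 75.4223 (all ≥ 0, as they must be for A^T A). The largest is λ_max ≈ 75.4223, hence ||A||_2 = sqrt(λ_max) ≈ 8.6846.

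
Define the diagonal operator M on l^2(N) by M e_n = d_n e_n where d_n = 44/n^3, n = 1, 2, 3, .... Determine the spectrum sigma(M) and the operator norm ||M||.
sigma(M) = {44/n^3 : n ≥ 1} ∪ {0}; ||M|| = 44

A bounded diagonal operator on l^2 with diagonal entries d_n has spectrum equal to the closure of {d_n : n ≥ 1}: every d_n is an eigenvalue (with eigenvector e_n), so {d_n} ⊂ sigma(M); the spectrum is closed, so its closure is too; and for lambda not in the closure, (M - lambda I) has bounded inverse (the diagonal entries 1/(d_n - lambda) are bounded). For our sequence d_n = 44/n^3, n = 1, 2, 3, ...:
  - {d_n} = {44/n^3 : n ≥ 1}; the only limit point is 0
  - closure = {44/n^3 : n ≥ 1} ∪ {0}
For the norm: a diagonal operator has ||M|| = sup_n |d_n|. Here d_n = 44/n^3 is positive and decreasing, so sup_n |d_n| = d_1 = 44. So ||M|| = 44.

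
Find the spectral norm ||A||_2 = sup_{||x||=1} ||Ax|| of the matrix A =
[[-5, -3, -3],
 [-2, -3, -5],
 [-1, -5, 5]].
||A||_2 ≈ 8.6448 (= sqrt(largest eigenvalue of A^T A))

||A||_2 = sigma_max(A) = sqrt(lambda_max(A^T A)). Form the symmetric matrix M = A^T A =
[[30, 26, 20],
 [26, 43, -1],
 [20, -1, 59]].
Its characteristic polynomial (trace, sum of principal 2x2 minors, determinant of M give the coefficients) is
  p(λ) = det(λ I - M) = λ^3 - 132λ^2 + 4520λ - 17956.
No integer candidate from the rational root theorem (±divisors of 17956) is a root, so the roots are irrational. The cubic discriminant is Δ = 5538292816 > 0, so there are three distinct real roots. p(4) = -1924 and p(5) = 1469 have opposite signs, so a root lies in (4, 5); Newton's method refines it to λ ≈ 4.5584. p(52) = 764 and p(53) = -307 have opposite signs, so a root lies in (52, 53); Newton's method refines it to λ ≈ 52.7084. p(74) = -1084 and p(75) = 419 have opposite signs, so a root lies in (74, 75); Newton's method refines it to λ ≈ 74.7332. Check (Vieta): the three roots sum to 132, matching tr M = 132.
So the eigenvalues of A^T A are ≈ 4.5584, 52.7084, 74.7332 (all ≥ 0, as they must be for A^T A). The largest is λ_max ≈ 74.7332, hence ||A||_2 = sqrt(λ_max) ≈ 8.6448.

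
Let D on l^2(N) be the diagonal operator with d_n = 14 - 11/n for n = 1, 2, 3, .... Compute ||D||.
||D|| = 14

For a diagonal operator on l^2 with entries d_n, ||D|| = sup_n |d_n|. Here d_1 = 3, d_2 = 17/2, ..., and d_n = 14 - 11/n increases monotonically toward 14. All terms lie in [3, 14), so |d_n| = d_n and the supremum is the limit 14, which is not attained by any individual d_n. Hence ||D|| = 14.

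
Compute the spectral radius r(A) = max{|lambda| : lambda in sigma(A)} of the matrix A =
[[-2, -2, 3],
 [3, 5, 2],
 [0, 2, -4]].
r(A) = (2 + sqrt(60))/2 ≈ 4.873

The eigenvalues of A are the roots of its characteristic polynomial. With M = A (coefficients from the trace, the sum of principal 2x2 minors, and det A):
  p(λ) = det(λ I - M) = λ^3 + λ^2 - 20λ - 42.
By the rational root theorem any rational root is an integer divisor of 42. Testing λ = -3: p(-3) = -27 + 9 + 60 - 42 = 0, so λ = -3 is a root. Dividing out (λ + 3) leaves p(λ) = (λ + 3)(λ^2 - 2λ - 14). For λ^2 - 2λ - 14 the discriminant is 60. It is nonnegative but not a perfect square, so the roots are real and irrational: λ = (2 ± sqrt(60))/2 ≈ 4.873, -2.873.
Thus the eigenvalues (to 4 decimals) are 4.873 (modulus 4.873); -2.873 (modulus 2.873); -3 (modulus 3). The spectral radius is the largest modulus: r(A) = (2 + sqrt(60))/2 ≈ 4.873. (Cross-check: r(A) ≤ ||A||_2 ≈ 6.723; equality holds whenever A is normal, though it can also hold for some non-normal A.)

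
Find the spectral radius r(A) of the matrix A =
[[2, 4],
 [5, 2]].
r(A) = (4 + sqrt(80))/2 ≈ 6.4721

The eigenvalues of A are the roots of its characteristic polynomial. With M = A (coefficients from the trace and determinant):
  p(λ) = det(λ I - M) = λ^2 - 4λ - 16.
For λ^2 - 4λ - 16 the discriminant is 80. It is nonnegative but not a perfect square, so the roots are real and irrational: λ = (4 ± sqrt(80))/2 ≈ 6.4721, -2.4721.
Thus the eigenvalues (to 4 decimals) are 6.4721 (modulus 6.4721); -2.4721 (modulus 2.4721). The spectral radius is the largest modulus: r(A) = (4 + sqrt(80))/2 ≈ 6.4721. (Cross-check: r(A) ≤ ||A||_2 ≈ 6.5616; equality holds whenever A is normal, though it can also hold for some non-normal A.)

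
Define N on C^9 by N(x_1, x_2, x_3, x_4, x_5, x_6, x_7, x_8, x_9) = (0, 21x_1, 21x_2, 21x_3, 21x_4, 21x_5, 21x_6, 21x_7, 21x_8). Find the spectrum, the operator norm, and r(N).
sigma(N) = {0}; ||N|| = 21; r(N) = 0. (N is nilpotent with N^9 = 0.)

On C^9, N is a strictly lower-triangular matrix with 21 on the subdiagonal and zeros elsewhere, so its characteristic polynomial is lambda^9 and every eigenvalue is 0: sigma(N) = {0}. For the operator norm, N e_i = 21e_{i+1} for i = 1, ..., 8 and N e_9 = 0, so the singular values of N are 21 (with multiplicity 8) and 0; hence ||N|| = 21. The spectral radius r(N) = max|lambda| = 0. Note ||N|| > r(N) — characteristic of non-normal nilpotent operators. Indeed N^9 = 0.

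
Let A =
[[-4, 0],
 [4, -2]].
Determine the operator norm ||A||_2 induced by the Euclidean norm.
||A||_2 = sqrt((36 + sqrt(1040))/2) ≈ 5.8416 (= sqrt(largest eigenvalue of A^T A))

||A||_2 = sigma_max(A) = sqrt(lambda_max(A^T A)). Form the symmetric matrix M = A^T A =
[[32, -8],
 [-8, 4]].
Its characteristic polynomial (trace, determinant of M give the coefficients) is
  p(λ) = det(λ I - M) = λ^2 - 36λ + 64.
For λ^2 - 36λ + 64 the discriminant is 1040. It is nonnegative but not a perfect square, so the roots are real and irrational: λ = (36 ± sqrt(1040))/2 ≈ 34.1245, 1.8755.
So the eigenvalues of A^T A are ≈ 1.8755, 34.1245 (all ≥ 0, as they must be for A^T A). The largest is λ_max = (36 + sqrt(1040))/2 ≈ 34.1245, hence ||A||_2 = sqrt(λ_max) = sqrt((36 + sqrt(1040))/2) ≈ 5.8416.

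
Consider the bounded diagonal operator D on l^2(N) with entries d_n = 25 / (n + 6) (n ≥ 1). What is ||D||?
||D|| = 25/7 (attained at n = 1)

For D diagonal, ||D|| = sup_n |d_n| = sup_n 25/(n + 6). This is positive and strictly decreasing in n, so the supremum is attained at n = 1: d_1 = 25/(1 + 6) = 25/7. Hence ||D|| = 25/7.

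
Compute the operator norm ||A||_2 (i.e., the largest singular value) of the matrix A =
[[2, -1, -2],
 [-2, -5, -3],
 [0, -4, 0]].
||A||_2 ≈ 7.1666 (= sqrt(largest eigenvalue of A^T A))

||A||_2 = sigma_max(A) = sqrt(lambda_max(A^T A)). Form the symmetric matrix M = A^T A =
[[8, 8, 2],
 [8, 42, 17],
 [2, 17, 13]].
Its characteristic polynomial (trace, sum of principal 2x2 minors, determinant of M give the coefficients) is
  p(λ) = det(λ I - M) = λ^3 - 63λ^2 + 629λ - 1600.
No integer candidate from the rational root theorem (±divisors of 1600) is a root, so the roots are irrational. The cubic discriminant is Δ = 46703173 > 0, so there are three distinct real roots. p(4) = -28 and p(5) = 95 have opposite signs, so a root lies in (4, 5); Newton's method refines it to λ ≈ 4.1704. p(7) = 59 and p(8) = -88 have opposite signs, so a root lies in (7, 8); Newton's method refines it to λ ≈ 7.47. p(51) = -733 and p(52) = 1364 have opposite signs, so a root lies in (51, 52); Newton's method refines it to λ ≈ 51.3596. Check (Vieta): the three roots sum to 63, matching tr M = 63.
So the eigenvalues of A^T A are ≈ 4.1704, 7.47, 51.3596 (all ≥ 0, as they must be for A^T A). The largest is λ_max ≈ 51.3596, hence ||A||_2 = sqrt(λ_max) ≈ 7.1666.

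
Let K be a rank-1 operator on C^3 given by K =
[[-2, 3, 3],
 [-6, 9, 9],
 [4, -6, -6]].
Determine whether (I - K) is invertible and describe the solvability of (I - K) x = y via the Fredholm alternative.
(I - K) is singular (det(I - K) = 0, i.e. 1 ∈ sigma(K)). (I - K) x = y is solvable iff y ⊥ ker((I - K)^*) = span{(-2, 3, 3)}, i.e. iff -2y_1 + 3y_2 + 3y_3 = 0. When solvable, the solutions are x = y + c·(1, 3, -2), c arbitrary (ker(I - K) = span{(1, 3, -2)}, dimension 1).

K has rank 1, so it is an outer product K = u v^T: every row of K is a multiple of one row vector. Reading off the entries, u = (1, 3, -2) and v = (-2, 3, 3) (row i of K equals u_i·v^T). A rank-one matrix u v^T satisfies K u = u (v·u) and kills the (2)-dimensional subspace v^⊥, so its characteristic polynomial is lambda^2 (lambda - v·u) with v·u = tr K = 1. Hence the eigenvalues of I - K are 1 (multiplicity 2) and 1 - (1) = 0, so det(I - K) = 0. (Direct check: I - K =
[[3, -3, -3],
 [6, -8, -9],
 [-4, 6, 7]]
has determinant 0.) So 1 is an eigenvalue of K and (I - K) is not invertible. The finite-dimensional Fredholm alternative says: either (I - K) is invertible, or ker(I - K) ≠ {0} and then range(I - K) = ker((I - K)^*)^⊥, with dim ker(I - K) = dim ker((I - K)^*). We are in the second case, so we need both kernels. Kernel of I - K: (I - K) u = u - u (v·u) = u - u = 0, so ker(I - K) = span{u} = span{(1, 3, -2)} (it is exactly 1-dimensional because rank(I - K) = 2). Kernel of the adjoint: K is real, so (I - K)^* = I - K^T = I - v u^T, and (I - v u^T) v = v - v (u·v) = 0; hence ker((I - K)^*) = span{v} = span{(-2, 3, 3)}. Therefore (I - K) x = y is solvable iff <y, v> = 0, i.e. iff -2y_1 + 3y_2 + 3y_3 = 0. When this holds, K y = u (v·y) = 0, so (I - K) y = y and x = y is a particular solution; the full solution set is the line x = y + c·u = y + c·(1, 3, -2), c ∈ C.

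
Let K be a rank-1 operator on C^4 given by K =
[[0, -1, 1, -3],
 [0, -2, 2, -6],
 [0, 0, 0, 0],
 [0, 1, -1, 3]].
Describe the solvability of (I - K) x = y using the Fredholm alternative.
(I - K) is singular (det(I - K) = 0, i.e. 1 ∈ sigma(K)). (I - K) x = y is solvable iff y ⊥ ker((I - K)^*) = span{(0, -1, 1, -3)}, i.e. iff -y_2 + y_3 - 3y_4 = 0. When solvable, the solutions are x = y + c·(1, 2, 0, -1), c arbitrary (ker(I - K) = span{(1, 2, 0, -1)}, dimension 1).

K has rank 1, so it is an outer product K = u v^T: every row of K is a multiple of one row vector. Reading off the entries, u = (1, 2, 0, -1) and v = (0, -1, 1, -3) (row i of K equals u_i·v^T). A rank-one matrix u v^T satisfies K u = u (v·u) and kills the (3)-dimensional subspace v^⊥, so its characteristic polynomial is lambda^3 (lambda - v·u) with v·u = tr K = 1. Hence the eigenvalues of I - K are 1 (multiplicity 3) and 1 - (1) = 0, so det(I - K) = 0. (Direct check: I - K =
[[1, 1, -1, 3],
 [0, 3, -2, 6],
 [0, 0, 1, 0],
 [0, -1, 1, -2]]
has determinant 0.) So 1 is an eigenvalue of K and (I - K) is not invertible. The finite-dimensional Fredholm alternative says: either (I - K) is invertible, or ker(I - K) ≠ {0} and then range(I - K) = ker((I - K)^*)^⊥, with dim ker(I - K) = dim ker((I - K)^*). We are in the second case, so we need both kernels. Kernel of I - K: (I - K) u = u - u (v·u) = u - u = 0, so ker(I - K) = span{u} = span{(1, 2, 0, -1)} (it is exactly 1-dimensional because rank(I - K) = 3). Kernel of the adjoint: K is real, so (I - K)^* = I - K^T = I - v u^T, and (I - v u^T) v = v - v (u·v) = 0; hence ker((I - K)^*) = span{v} = span{(0, -1, 1, -3)}. Therefore (I - K) x = y is solvable iff <y, v> = 0, i.e. iff -y_2 + y_3 - 3y_4 = 0. When this holds, K y = u (v·y) = 0, so (I - K) y = y and x = y is a particular solution; the full solution set is the line x = y + c·u = y + c·(1, 2, 0, -1), c ∈ C.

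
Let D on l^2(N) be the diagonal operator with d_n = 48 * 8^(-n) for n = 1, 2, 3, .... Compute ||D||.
||D|| = 6 (attained at n = 1)

For D diagonal, ||D|| = sup_n |d_n|. The sequence d_n = 48 * 8^(-n) is positive and strictly decreasing (ratio 8^(-1) < 1), so the supremum is d_1 = 48/8 = 6. Hence ||D|| = 6.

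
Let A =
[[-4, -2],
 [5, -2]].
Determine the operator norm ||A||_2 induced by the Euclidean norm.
||A||_2 = sqrt((49 + sqrt(1105))/2) ≈ 6.4125 (= sqrt(largest eigenvalue of A^T A))

||A||_2 = sigma_max(A) = sqrt(lambda_max(A^T A)). Form the symmetric matrix M = A^T A =
[[41, -2],
 [-2, 8]].
Its characteristic polynomial (trace, determinant of M give the coefficients) is
  p(λ) = det(λ I - M) = λ^2 - 49λ + 324.
For λ^2 - 49λ + 324 the discriminant is 1105. It is nonnegative but not a perfect square, so the roots are real and irrational: λ = (49 ± sqrt(1105))/2 ≈ 41.1208, 7.8792.
So the eigenvalues of A^T A are ≈ 7.8792, 41.1208 (all ≥ 0, as they must be for A^T A). The largest is λ_max = (49 + sqrt(1105))/2 ≈ 41.1208, hence ||A||_2 = sqrt(λ_max) = sqrt((49 + sqrt(1105))/2) ≈ 6.4125.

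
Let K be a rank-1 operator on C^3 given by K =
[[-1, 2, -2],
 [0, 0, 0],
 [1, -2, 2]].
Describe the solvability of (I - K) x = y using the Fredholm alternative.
(I - K) is singular (det(I - K) = 0, i.e. 1 ∈ sigma(K)). (I - K) x = y is solvable iff y ⊥ ker((I - K)^*) = span{(-1, 2, -2)}, i.e. iff -y_1 + 2y_2 - 2y_3 = 0. When solvable, the solutions are x = y + c·(1, 0, -1), c arbitrary (ker(I - K) = span{(1, 0, -1)}, dimension 1).

K has rank 1, so it is an outer product K = u v^T: every row of K is a multiple of one row vector. Reading off the entries, u = (1, 0, -1) and v = (-1, 2, -2) (row i of K equals u_i·v^T). A rank-one matrix u v^T satisfies K u = u (v·u) and kills the (2)-dimensional subspace v^⊥, so its characteristic polynomial is lambda^2 (lambda - v·u) with v·u = tr K = 1. Hence the eigenvalues of I - K are 1 (multiplicity 2) and 1 - (1) = 0, so det(I - K) = 0. (Direct check: I - K =
[[2, -2, 2],
 [0, 1, 0],
 [-1, 2, -1]]
has determinant 0.) So 1 is an eigenvalue of K and (I - K) is not invertible. The finite-dimensional Fredholm alternative says: either (I - K) is invertible, or ker(I - K) ≠ {0} and then range(I - K) = ker((I - K)^*)^⊥, with dim ker(I - K) = dim ker((I - K)^*). We are in the second case, so we need both kernels. Kernel of I - K: (I - K) u = u - u (v·u) = u - u = 0, so ker(I - K) = span{u} = span{(1, 0, -1)} (it is exactly 1-dimensional because rank(I - K) = 2). Kernel of the adjoint: K is real, so (I - K)^* = I - K^T = I - v u^T, and (I - v u^T) v = v - v (u·v) = 0; hence ker((I - K)^*) = span{v} = span{(-1, 2, -2)}. Therefore (I - K) x = y is solvable iff <y, v> = 0, i.e. iff -y_1 + 2y_2 - 2y_3 = 0. When this holds, K y = u (v·y) = 0, so (I - K) y = y and x = y is a particular solution; the full solution set is the line x = y + c·u = y + c·(1, 0, -1), c ∈ C.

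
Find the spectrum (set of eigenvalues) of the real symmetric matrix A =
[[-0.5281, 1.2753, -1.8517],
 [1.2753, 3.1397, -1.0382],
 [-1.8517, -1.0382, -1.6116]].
sigma(A) ≈ {-3, 0, 4}

A is real symmetric, so its spectrum consists of real eigenvalues. Expanding the characteristic polynomial of the displayed matrix gives
  det(λ I - A) = p(λ) = λ^3 + (-1)λ^2 + (-12)λ + (0).
Solving p(λ) = 0 yields eigenvalues ≈ -3, 0, 4. (A is shown rounded to 4 decimals, so these recover the underlying integer eigenvalues to within that precision.)
Verification: the trace of A = 1 equals the sum of eigenvalues 1, and det(A) ≈ 0.0004 matches the eigenvalue product 0.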